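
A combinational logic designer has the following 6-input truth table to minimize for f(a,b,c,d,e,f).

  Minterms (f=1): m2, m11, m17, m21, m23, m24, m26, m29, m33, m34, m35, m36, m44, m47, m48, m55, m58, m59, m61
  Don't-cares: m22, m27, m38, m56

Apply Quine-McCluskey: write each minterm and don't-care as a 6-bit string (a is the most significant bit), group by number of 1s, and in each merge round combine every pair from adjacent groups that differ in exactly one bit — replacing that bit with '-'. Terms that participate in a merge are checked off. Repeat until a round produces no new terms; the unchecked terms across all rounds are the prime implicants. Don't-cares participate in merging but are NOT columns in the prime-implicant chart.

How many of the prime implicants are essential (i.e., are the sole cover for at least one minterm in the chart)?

Round 0: 000010✓ 001011✓ 010001✓ 010101✓ 010110✓ 010111✓ 011000✓ 011010✓ 011011✓ 011101✓ 100001✓ 100010✓ 100011✓ 100100✓ 100110✓ 101100✓ 101111 110000✓ 110111✓ 111000✓ 111010✓ 111011✓ 111101✓
Round 1: -00010 -10111 -11000✓ -11010✓ -11011✓ -11101 0-1011 01-101 010-01 0101-1 01011- 0110-0✓ 01101-✓ 10-100 100-10 1000-1 10001- 1001-0 11-000 1110-0✓ 11101-✓
Round 2: -110-0 -1101-
PIs = {-00010, -10111, -110-0, -1101-, -11101, 0-1011, 01-101, 010-01, 0101-1, 01011-, 10-100, 100-10, 1000-1, 10001-, 1001-0, 101111, 11-000}
Coverage chart:
  m2: -00010 ←essential
  m11: 0-1011 ←essential
  m17: 010-01 ←essential
  m21: 01-101,010-01,0101-1
  m23: -10111,0101-1,01011-
  m24: -110-0 ←essential
  m26: -110-0,-1101-
  m29: -11101,01-101
  m33: 1000-1 ←essential
  m34: -00010,100-10,10001-
  m35: 1000-1,10001-
  m36: 10-100,1001-0
  m44: 10-100 ←essential
  m47: 101111 ←essential
  m48: 11-000 ←essential
  m55: -10111 ←essential
  m58: -110-0,-1101-
  m59: -1101- ←essential
  m61: -11101 ←essential
Essential: -00010, -10111, -110-0, -1101-, -11101, 0-1011, 010-01, 10-100, 1000-1, 101111, 11-000

11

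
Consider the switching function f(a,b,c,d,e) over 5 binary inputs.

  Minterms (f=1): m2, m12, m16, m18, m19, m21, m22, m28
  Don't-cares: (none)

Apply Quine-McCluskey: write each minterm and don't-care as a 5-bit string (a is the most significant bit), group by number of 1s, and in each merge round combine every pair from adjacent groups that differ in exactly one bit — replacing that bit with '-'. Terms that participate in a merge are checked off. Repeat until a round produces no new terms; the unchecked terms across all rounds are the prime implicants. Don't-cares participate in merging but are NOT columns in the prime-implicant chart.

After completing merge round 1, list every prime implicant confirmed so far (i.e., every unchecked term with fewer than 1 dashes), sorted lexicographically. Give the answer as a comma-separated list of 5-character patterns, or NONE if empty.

size-2^0 implicants → 00010(✓)  01100(✓)  10000(✓)  10010(✓)  10011(✓)  10101  10110(✓)  11100(✓)
size-2^1 implicants → -0010  -1100  10-10  100-0  1001-
Unchecked terms (primes): -0010, -1100, 10-10, 100-0, 1001-, 10101

10101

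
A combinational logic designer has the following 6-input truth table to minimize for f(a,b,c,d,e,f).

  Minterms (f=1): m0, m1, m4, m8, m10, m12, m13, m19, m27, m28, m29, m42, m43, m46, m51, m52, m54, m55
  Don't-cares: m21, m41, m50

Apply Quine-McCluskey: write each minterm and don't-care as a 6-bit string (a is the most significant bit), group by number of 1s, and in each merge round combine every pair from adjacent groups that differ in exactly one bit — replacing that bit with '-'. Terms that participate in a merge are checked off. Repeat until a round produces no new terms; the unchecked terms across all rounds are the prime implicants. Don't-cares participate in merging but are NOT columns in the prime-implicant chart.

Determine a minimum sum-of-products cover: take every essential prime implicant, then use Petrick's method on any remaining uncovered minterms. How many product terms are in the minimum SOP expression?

[col 0] 000000*, 000001*, 000100*, 001000*, 001010*, 001100*, 001101*, 010011*, 010101*, 011011*, 011100*, 011101*, 101001*, 101010*, 101011*, 101110*, 110010*, 110011*, 110100*, 110110*, 110111*
[col 1] -01010, -10011, 0-1100*, 0-1101*, 00-000*, 00-100*, 000-00*, 00000-, 001-00*, 0010-0, 00110-*, 01-011, 01-101, 01110-*, 101-10, 1010-1, 10101-, 110-10*, 110-11*, 11001-*, 1101-0, 11011-*
[col 2] 0-110-, 00--00, 110-1-
Prime implicants: -01010, -10011, 0-110-, 00--00, 00000-, 0010-0, 01-011, 01-101, 101-10, 1010-1, 10101-, 110-1-, 1101-0
PI chart (minterm → PIs covering it):
  0 | 00--00,00000-
  1 | 00000-  (sole → essential)
  4 | 00--00  (sole → essential)
  8 | 00--00,0010-0
  10 | -01010,0010-0
  12 | 0-110-,00--00
  13 | 0-110-  (sole → essential)
  19 | -10011,01-011
  27 | 01-011  (sole → essential)
  28 | 0-110-  (sole → essential)
  29 | 0-110-,01-101
  42 | -01010,101-10,10101-
  43 | 1010-1,10101-
  46 | 101-10  (sole → essential)
  51 | -10011,110-1-
  52 | 1101-0  (sole → essential)
  54 | 110-1-,1101-0
  55 | 110-1-  (sole → essential)
Essential prime implicants: 0-110-, 00--00, 00000-, 01-011, 101-10, 110-1-, 1101-0
Petrick residual → -01010, 1010-1
Minimum SOP uses 9 PIs: b'cd'ef' + a'cde' + a'b'e'f' + a'b'c'd'e' + a'bd'ef + ab'cef' + ab'cd'f + abc'e + abc'df'

9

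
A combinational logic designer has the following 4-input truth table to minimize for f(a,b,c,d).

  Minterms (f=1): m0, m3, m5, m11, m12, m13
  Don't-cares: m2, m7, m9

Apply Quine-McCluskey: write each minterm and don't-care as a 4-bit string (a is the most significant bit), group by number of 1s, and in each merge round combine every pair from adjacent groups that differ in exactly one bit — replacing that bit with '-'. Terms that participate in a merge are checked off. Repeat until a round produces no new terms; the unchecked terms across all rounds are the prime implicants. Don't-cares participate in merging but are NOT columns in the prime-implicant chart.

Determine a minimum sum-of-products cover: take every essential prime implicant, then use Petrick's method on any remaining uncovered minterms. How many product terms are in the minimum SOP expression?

4

Round 0: 0000✓ 0010✓ 0011✓ 0101✓ 0111✓ 1001✓ 1011✓ 1100✓ 1101✓
Round 1: -011 -101 0-11 00-0 001- 01-1 1-01 10-1 110-
PIs = {-011, -101, 0-11, 00-0, 001-, 01-1, 1-01, 10-1, 110-}
Coverage chart:
  m0: 00-0 ←essential
  m3: -011,0-11,001-
  m5: -101,01-1
  m11: -011,10-1
  m12: 110- ←essential
  m13: -101,1-01,110-
Essential: 00-0, 110-
Petrick residual → -011, -101
Min cover (4 terms): b'cd + bc'd + a'b'd' + abc'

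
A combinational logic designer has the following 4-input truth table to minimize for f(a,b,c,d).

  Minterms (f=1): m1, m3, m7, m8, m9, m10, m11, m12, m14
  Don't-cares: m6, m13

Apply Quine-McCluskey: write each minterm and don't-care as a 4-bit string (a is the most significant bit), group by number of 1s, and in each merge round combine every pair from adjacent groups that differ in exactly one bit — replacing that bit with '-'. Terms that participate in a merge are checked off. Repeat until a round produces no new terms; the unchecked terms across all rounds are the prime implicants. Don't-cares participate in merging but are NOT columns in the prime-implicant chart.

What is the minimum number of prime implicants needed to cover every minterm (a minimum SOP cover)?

3

size-2^0 implicants → 0001(✓)  0011(✓)  0110(✓)  0111(✓)  1000(✓)  1001(✓)  1010(✓)  1011(✓)  1100(✓)  1101(✓)  1110(✓)
size-2^1 implicants → -001(✓)  -011(✓)  -110  0-11  00-1(✓)  011-  1-00(✓)  1-01(✓)  1-10(✓)  10-0(✓)  10-1(✓)  100-(✓)  101-(✓)  11-0(✓)  110-(✓)
size-2^2 implicants → -0-1  1--0  1-0-  10--
Unchecked terms (primes): -0-1, -110, 0-11, 011-, 1--0, 1-0-, 10--
Minterm coverage:
  m1 ⊆ -0-1 [E]
  m3 ⊆ -0-1,0-11
  m7 ⊆ 0-11,011-
  m8 ⊆ 1--0,1-0-,10--
  m9 ⊆ -0-1,1-0-,10--
  m10 ⊆ 1--0,10--
  m11 ⊆ -0-1,10--
  m12 ⊆ 1--0,1-0-
  m14 ⊆ -110,1--0
E = {-0-1}
Petrick residual → 0-11, 1--0
Cover = b'd + a'cd + ad'  |cover|=3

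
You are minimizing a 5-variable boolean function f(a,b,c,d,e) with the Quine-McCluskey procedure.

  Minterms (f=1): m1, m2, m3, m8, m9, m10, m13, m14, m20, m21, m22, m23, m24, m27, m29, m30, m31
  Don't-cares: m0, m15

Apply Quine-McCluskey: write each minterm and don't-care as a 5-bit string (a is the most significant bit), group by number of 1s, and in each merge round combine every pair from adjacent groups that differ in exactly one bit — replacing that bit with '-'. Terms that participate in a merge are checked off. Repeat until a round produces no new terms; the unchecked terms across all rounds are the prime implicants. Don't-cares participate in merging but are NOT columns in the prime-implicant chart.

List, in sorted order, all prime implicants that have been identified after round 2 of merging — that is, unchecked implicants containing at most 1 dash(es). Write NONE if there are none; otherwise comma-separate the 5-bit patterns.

-1000, 01-01, 01-10, 11-11

size-2^0 implicants → 00000(✓)  00001(✓)  00010(✓)  00011(✓)  01000(✓)  01001(✓)  01010(✓)  01101(✓)  01110(✓)  01111(✓)  10100(✓)  10101(✓)  10110(✓)  10111(✓)  11000(✓)  11011(✓)  11101(✓)  11110(✓)  11111(✓)
size-2^1 implicants → -1000  -1101(✓)  -1110(✓)  -1111(✓)  0-000(✓)  0-001(✓)  0-010(✓)  000-0(✓)  000-1(✓)  0000-(✓)  0001-(✓)  01-01  01-10  010-0(✓)  0100-(✓)  011-1(✓)  0111-(✓)  1-101(✓)  1-110(✓)  1-111(✓)  101-0(✓)  101-1(✓)  1010-(✓)  1011-(✓)  11-11  111-1(✓)  1111-(✓)
size-2^2 implicants → -11-1  -111-  0-0-0  0-00-  000--  1-1-1  1-11-  101--
Unchecked terms (primes): -1000, -11-1, -111-, 0-0-0, 0-00-, 000--, 01-01, 01-10, 1-1-1, 1-11-, 101--, 11-11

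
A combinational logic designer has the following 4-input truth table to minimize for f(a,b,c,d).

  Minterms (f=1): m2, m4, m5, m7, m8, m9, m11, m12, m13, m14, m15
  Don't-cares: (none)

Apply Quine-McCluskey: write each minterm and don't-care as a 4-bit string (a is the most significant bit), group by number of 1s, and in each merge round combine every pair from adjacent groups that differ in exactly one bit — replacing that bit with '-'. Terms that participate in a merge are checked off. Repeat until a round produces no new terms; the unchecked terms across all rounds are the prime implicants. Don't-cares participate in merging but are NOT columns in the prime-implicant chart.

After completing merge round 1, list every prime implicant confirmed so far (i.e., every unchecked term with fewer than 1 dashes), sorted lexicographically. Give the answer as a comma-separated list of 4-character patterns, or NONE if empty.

0010

[col 0] 0010, 0100*, 0101*, 0111*, 1000*, 1001*, 1011*, 1100*, 1101*, 1110*, 1111*
[col 1] -100*, -101*, -111*, 01-1*, 010-*, 1-00*, 1-01*, 1-11*, 10-1*, 100-*, 11-0*, 11-1*, 110-*, 111-*
[col 2] -1-1, -10-, 1--1, 1-0-, 11--
Prime implicants: -1-1, -10-, 0010, 1--1, 1-0-, 11--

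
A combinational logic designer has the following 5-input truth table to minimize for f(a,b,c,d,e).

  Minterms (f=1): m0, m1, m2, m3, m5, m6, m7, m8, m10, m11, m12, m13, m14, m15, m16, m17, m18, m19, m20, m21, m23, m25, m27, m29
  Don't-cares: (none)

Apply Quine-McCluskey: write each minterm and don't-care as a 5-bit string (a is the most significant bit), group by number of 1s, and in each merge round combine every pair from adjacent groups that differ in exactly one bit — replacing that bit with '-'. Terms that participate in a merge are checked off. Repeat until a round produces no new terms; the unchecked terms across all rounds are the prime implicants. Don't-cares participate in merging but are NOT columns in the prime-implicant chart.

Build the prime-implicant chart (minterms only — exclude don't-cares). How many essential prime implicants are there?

4

size-2^0 implicants → 00000(✓)  00001(✓)  00010(✓)  00011(✓)  00101(✓)  00110(✓)  00111(✓)  01000(✓)  01010(✓)  01011(✓)  01100(✓)  01101(✓)  01110(✓)  01111(✓)  10000(✓)  10001(✓)  10010(✓)  10011(✓)  10100(✓)  10101(✓)  10111(✓)  11001(✓)  11011(✓)  11101(✓)
size-2^1 implicants → -0000(✓)  -0001(✓)  -0010(✓)  -0011(✓)  -0101(✓)  -0111(✓)  -1011(✓)  -1101(✓)  0-000(✓)  0-010(✓)  0-011(✓)  0-101(✓)  0-110(✓)  0-111(✓)  00-01(✓)  00-10(✓)  00-11(✓)  000-0(✓)  000-1(✓)  0000-(✓)  0001-(✓)  001-1(✓)  0011-(✓)  01-00(✓)  01-10(✓)  01-11(✓)  010-0(✓)  0101-(✓)  011-0(✓)  011-1(✓)  0110-(✓)  0111-(✓)  1-001(✓)  1-011(✓)  1-101(✓)  10-00(✓)  10-01(✓)  10-11(✓)  100-0(✓)  100-1(✓)  1000-(✓)  1001-(✓)  101-1(✓)  1010-(✓)  11-01(✓)  110-1(✓)
size-2^2 implicants → --011  --101  -0-01(✓)  -0-11(✓)  -00-0(✓)  -00-1(✓)  -000-(✓)  -001-(✓)  -01-1(✓)  0--10(✓)  0--11(✓)  0-0-0  0-01-(✓)  0-1-1  0-11-(✓)  00--1(✓)  00-1-(✓)  000--(✓)  01--0  01-1-(✓)  011--  1--01  1-0-1  10--1(✓)  10-0-  100--(✓)
size-2^3 implicants → -0--1  -00--  0--1-
Unchecked terms (primes): --011, --101, -0--1, -00--, 0--1-, 0-0-0, 0-1-1, 01--0, 011--, 1--01, 1-0-1, 10-0-
Minterm coverage:
  m0 ⊆ -00--,0-0-0
  m1 ⊆ -0--1,-00--
  m2 ⊆ -00--,0--1-,0-0-0
  m3 ⊆ --011,-0--1,-00--,0--1-
  m5 ⊆ --101,-0--1,0-1-1
  m6 ⊆ 0--1- [E]
  m7 ⊆ -0--1,0--1-,0-1-1
  m8 ⊆ 0-0-0,01--0
  m10 ⊆ 0--1-,0-0-0,01--0
  m11 ⊆ --011,0--1-
  m12 ⊆ 01--0,011--
  m13 ⊆ --101,0-1-1,011--
  m14 ⊆ 0--1-,01--0,011--
  m15 ⊆ 0--1-,0-1-1,011--
  m16 ⊆ -00--,10-0-
  m17 ⊆ -0--1,-00--,1--01,1-0-1,10-0-
  m18 ⊆ -00-- [E]
  m19 ⊆ --011,-0--1,-00--,1-0-1
  m20 ⊆ 10-0- [E]
  m21 ⊆ --101,-0--1,1--01,10-0-
  m23 ⊆ -0--1 [E]
  m25 ⊆ 1--01,1-0-1
  m27 ⊆ --011,1-0-1
  m29 ⊆ --101,1--01
E = {-0--1, -00--, 0--1-, 10-0-}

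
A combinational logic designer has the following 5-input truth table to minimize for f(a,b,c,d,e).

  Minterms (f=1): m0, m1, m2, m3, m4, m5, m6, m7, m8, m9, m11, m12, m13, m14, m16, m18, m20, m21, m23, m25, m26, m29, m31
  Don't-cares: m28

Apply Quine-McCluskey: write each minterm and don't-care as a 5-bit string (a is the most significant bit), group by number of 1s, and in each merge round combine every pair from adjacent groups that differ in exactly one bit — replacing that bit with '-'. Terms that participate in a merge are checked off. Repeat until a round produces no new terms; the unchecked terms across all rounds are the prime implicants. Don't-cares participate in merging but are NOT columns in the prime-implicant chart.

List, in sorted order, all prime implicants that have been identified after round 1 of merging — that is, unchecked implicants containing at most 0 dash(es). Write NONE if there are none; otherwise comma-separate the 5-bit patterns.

size-2^0 implicants → 00000(✓)  00001(✓)  00010(✓)  00011(✓)  00100(✓)  00101(✓)  00110(✓)  00111(✓)  01000(✓)  01001(✓)  01011(✓)  01100(✓)  01101(✓)  01110(✓)  10000(✓)  10010(✓)  10100(✓)  10101(✓)  10111(✓)  11001(✓)  11010(✓)  11100(✓)  11101(✓)  11111(✓)
size-2^1 implicants → -0000(✓)  -0010(✓)  -0100(✓)  -0101(✓)  -0111(✓)  -1001(✓)  -1100(✓)  -1101(✓)  0-000(✓)  0-001(✓)  0-011(✓)  0-100(✓)  0-101(✓)  0-110(✓)  00-00(✓)  00-01(✓)  00-10(✓)  00-11(✓)  000-0(✓)  000-1(✓)  0000-(✓)  0001-(✓)  001-0(✓)  001-1(✓)  0010-(✓)  0011-(✓)  01-00(✓)  01-01(✓)  010-1(✓)  0100-(✓)  011-0(✓)  0110-(✓)  1-010  1-100(✓)  1-101(✓)  1-111(✓)  10-00(✓)  100-0(✓)  101-1(✓)  1010-(✓)  11-01(✓)  111-1(✓)  1110-(✓)
size-2^2 implicants → --100(✓)  --101(✓)  -0-00  -00-0  -01-1  -010-(✓)  -1-01  -110-(✓)  0--00(✓)  0--01(✓)  0-0-1  0-00-(✓)  0-1-0  0-10-(✓)  00--0(✓)  00--1(✓)  00-0-(✓)  00-1-(✓)  000--(✓)  001--(✓)  01-0-(✓)  1-1-1  1-10-(✓)
size-2^3 implicants → --10-  0--0-  00---
Unchecked terms (primes): --10-, -0-00, -00-0, -01-1, -1-01, 0--0-, 0-0-1, 0-1-0, 00---, 1-010, 1-1-1

NONE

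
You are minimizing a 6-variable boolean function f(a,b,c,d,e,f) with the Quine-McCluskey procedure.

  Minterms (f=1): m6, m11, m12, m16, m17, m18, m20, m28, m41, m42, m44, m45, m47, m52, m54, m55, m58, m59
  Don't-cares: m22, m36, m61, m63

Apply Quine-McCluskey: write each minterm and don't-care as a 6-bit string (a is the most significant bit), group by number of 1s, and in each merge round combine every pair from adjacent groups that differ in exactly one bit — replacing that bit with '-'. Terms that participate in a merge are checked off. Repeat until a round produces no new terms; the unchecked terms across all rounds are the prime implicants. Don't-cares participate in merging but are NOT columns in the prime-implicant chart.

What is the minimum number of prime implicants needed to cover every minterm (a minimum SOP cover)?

12

Round 0: 000110✓ 001011 001100✓ 010000✓ 010001✓ 010010✓ 010100✓ 010110✓ 011100✓ 100100✓ 101001✓ 101010✓ 101100✓ 101101✓ 101111✓ 110100✓ 110110✓ 110111✓ 111010✓ 111011✓ 111101✓ 111111✓
Round 1: -01100 -10100✓ -10110✓ 0-0110 0-1100 01-100 010-00✓ 010-10✓ 0100-0✓ 01000- 0101-0✓ 1-0100 1-1010 1-1101✓ 1-1111✓ 10-100 101-01 1011-1✓ 10110- 11-111 1101-0✓ 11011- 111-11 11101- 1111-1✓
Round 2: -101-0 010--0 1-11-1
PIs = {-01100, -101-0, 0-0110, 0-1100, 001011, 01-100, 010--0, 01000-, 1-0100, 1-1010, 1-11-1, 10-100, 101-01, 10110-, 11-111, 11011-, 111-11, 11101-}
Coverage chart:
  m6: 0-0110 ←essential
  m11: 001011 ←essential
  m12: -01100,0-1100
  m16: 010--0,01000-
  m17: 01000- ←essential
  m18: 010--0 ←essential
  m20: -101-0,01-100,010--0
  m28: 0-1100,01-100
  m41: 101-01 ←essential
  m42: 1-1010 ←essential
  m44: -01100,10-100,10110-
  m45: 1-11-1,101-01,10110-
  m47: 1-11-1 ←essential
  m52: -101-0,1-0100
  m54: -101-0,11011-
  m55: 11-111,11011-
  m58: 1-1010,11101-
  m59: 111-11,11101-
Essential: 0-0110, 001011, 010--0, 01000-, 1-1010, 1-11-1, 101-01
Petrick residual → -01100, -101-0, 0-1100, 11-111, 111-11
Min cover (12 terms): b'cde'f' + bc'df' + a'c'def' + a'cde'f' + a'b'cd'ef + a'bc'f' + a'bc'd'e' + acd'ef' + acdf + ab'ce'f + abdef + abcef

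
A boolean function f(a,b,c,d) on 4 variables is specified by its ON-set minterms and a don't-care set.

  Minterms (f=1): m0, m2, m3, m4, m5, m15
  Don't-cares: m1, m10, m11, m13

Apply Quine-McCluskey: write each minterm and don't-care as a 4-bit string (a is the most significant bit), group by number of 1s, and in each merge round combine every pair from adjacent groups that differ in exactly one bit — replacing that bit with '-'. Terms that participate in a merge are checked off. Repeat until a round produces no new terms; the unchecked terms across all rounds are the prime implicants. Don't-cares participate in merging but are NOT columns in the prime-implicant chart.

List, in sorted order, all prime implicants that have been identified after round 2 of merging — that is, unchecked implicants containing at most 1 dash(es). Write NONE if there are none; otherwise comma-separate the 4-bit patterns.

-101, 1-11, 11-1

[col 0] 0000*, 0001*, 0010*, 0011*, 0100*, 0101*, 1010*, 1011*, 1101*, 1111*
[col 1] -010*, -011*, -101, 0-00*, 0-01*, 00-0*, 00-1*, 000-*, 001-*, 010-*, 1-11, 101-*, 11-1
[col 2] -01-, 0-0-, 00--
Prime implicants: -01-, -101, 0-0-, 00--, 1-11, 11-1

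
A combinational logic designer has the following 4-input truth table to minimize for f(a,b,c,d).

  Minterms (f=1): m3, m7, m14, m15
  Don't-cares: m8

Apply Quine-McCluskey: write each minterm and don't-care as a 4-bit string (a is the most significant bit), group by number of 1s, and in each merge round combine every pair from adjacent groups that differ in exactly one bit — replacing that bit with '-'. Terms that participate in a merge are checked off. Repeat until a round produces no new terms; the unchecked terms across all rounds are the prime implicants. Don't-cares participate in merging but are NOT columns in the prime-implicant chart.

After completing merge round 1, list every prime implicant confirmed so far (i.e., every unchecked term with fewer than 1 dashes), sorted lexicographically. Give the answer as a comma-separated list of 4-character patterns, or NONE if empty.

Round 0: 0011✓ 0111✓ 1000 1110✓ 1111✓
Round 1: -111 0-11 111-
PIs = {-111, 0-11, 1000, 111-}

1000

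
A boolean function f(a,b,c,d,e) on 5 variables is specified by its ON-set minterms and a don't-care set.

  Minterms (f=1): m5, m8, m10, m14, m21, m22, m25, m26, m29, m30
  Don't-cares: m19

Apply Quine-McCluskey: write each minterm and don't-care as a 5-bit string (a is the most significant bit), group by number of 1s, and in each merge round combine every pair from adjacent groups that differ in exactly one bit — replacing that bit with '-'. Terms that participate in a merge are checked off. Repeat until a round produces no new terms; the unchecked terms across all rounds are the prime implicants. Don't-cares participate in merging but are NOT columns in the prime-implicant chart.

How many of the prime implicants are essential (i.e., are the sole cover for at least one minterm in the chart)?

5

size-2^0 implicants → 00101(✓)  01000(✓)  01010(✓)  01110(✓)  10011  10101(✓)  10110(✓)  11001(✓)  11010(✓)  11101(✓)  11110(✓)
size-2^1 implicants → -0101  -1010(✓)  -1110(✓)  01-10(✓)  010-0  1-101  1-110  11-01  11-10(✓)
size-2^2 implicants → -1-10
Unchecked terms (primes): -0101, -1-10, 010-0, 1-101, 1-110, 10011, 11-01
Minterm coverage:
  m5 ⊆ -0101 [E]
  m8 ⊆ 010-0 [E]
  m10 ⊆ -1-10,010-0
  m14 ⊆ -1-10 [E]
  m21 ⊆ -0101,1-101
  m22 ⊆ 1-110 [E]
  m25 ⊆ 11-01 [E]
  m26 ⊆ -1-10 [E]
  m29 ⊆ 1-101,11-01
  m30 ⊆ -1-10,1-110
E = {-0101, -1-10, 010-0, 1-110, 11-01}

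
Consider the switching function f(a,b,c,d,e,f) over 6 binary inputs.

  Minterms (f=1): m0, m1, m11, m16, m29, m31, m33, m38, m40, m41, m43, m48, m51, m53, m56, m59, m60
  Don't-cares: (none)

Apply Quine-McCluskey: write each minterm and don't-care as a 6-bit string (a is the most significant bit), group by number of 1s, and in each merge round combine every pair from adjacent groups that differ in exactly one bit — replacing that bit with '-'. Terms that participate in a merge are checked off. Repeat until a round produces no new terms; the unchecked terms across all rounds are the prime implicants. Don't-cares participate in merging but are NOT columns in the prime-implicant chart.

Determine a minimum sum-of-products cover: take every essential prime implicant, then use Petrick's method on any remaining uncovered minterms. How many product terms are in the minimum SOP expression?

10

size-2^0 implicants → 000000(✓)  000001(✓)  001011(✓)  010000(✓)  011101(✓)  011111(✓)  100001(✓)  100110  101000(✓)  101001(✓)  101011(✓)  110000(✓)  110011(✓)  110101  111000(✓)  111011(✓)  111100(✓)
size-2^1 implicants → -00001  -01011  -10000  0-0000  00000-  0111-1  1-1000  1-1011  10-001  1010-1  10100-  11-000  11-011  111-00
Unchecked terms (primes): -00001, -01011, -10000, 0-0000, 00000-, 0111-1, 1-1000, 1-1011, 10-001, 100110, 1010-1, 10100-, 11-000, 11-011, 110101, 111-00
Minterm coverage:
  m0 ⊆ 0-0000,00000-
  m1 ⊆ -00001,00000-
  m11 ⊆ -01011 [E]
  m16 ⊆ -10000,0-0000
  m29 ⊆ 0111-1 [E]
  m31 ⊆ 0111-1 [E]
  m33 ⊆ -00001,10-001
  m38 ⊆ 100110 [E]
  m40 ⊆ 1-1000,10100-
  m41 ⊆ 10-001,1010-1,10100-
  m43 ⊆ -01011,1-1011,1010-1
  m48 ⊆ -10000,11-000
  m51 ⊆ 11-011 [E]
  m53 ⊆ 110101 [E]
  m56 ⊆ 1-1000,11-000,111-00
  m59 ⊆ 1-1011,11-011
  m60 ⊆ 111-00 [E]
E = {-01011, 0111-1, 100110, 11-011, 110101, 111-00}
Petrick residual → -00001, -10000, 0-0000, 10100-
Cover = b'c'd'e'f + b'cd'ef + bc'd'e'f' + a'c'd'e'f' + a'bcdf + ab'c'def' + ab'cd'e' + abd'ef + abc'de'f + abce'f'  |cover|=10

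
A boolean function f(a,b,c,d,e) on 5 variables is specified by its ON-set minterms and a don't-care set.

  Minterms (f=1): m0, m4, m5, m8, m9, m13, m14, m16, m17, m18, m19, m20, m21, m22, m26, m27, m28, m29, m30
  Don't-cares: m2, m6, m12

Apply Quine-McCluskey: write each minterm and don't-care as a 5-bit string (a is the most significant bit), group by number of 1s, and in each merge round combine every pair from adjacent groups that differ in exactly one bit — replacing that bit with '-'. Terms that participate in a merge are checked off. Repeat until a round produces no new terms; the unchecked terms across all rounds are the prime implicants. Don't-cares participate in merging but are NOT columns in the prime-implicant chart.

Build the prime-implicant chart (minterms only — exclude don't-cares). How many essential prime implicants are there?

[col 0] 00000*, 00010*, 00100*, 00101*, 00110*, 01000*, 01001*, 01100*, 01101*, 01110*, 10000*, 10001*, 10010*, 10011*, 10100*, 10101*, 10110*, 11010*, 11011*, 11100*, 11101*, 11110*
[col 1] -0000*, -0010*, -0100*, -0101*, -0110*, -1100*, -1101*, -1110*, 0-000*, 0-100*, 0-101*, 0-110*, 00-00*, 00-10*, 000-0*, 001-0*, 0010-*, 01-00*, 01-01*, 0100-*, 011-0*, 0110-*, 1-010*, 1-011*, 1-100*, 1-101*, 1-110*, 10-00*, 10-01*, 10-10*, 100-0*, 100-1*, 1000-*, 1001-*, 101-0*, 1010-*, 11-10*, 1101-*, 111-0*, 1110-*
[col 2] --100*, --101*, --110*, -0-00*, -0-10*, -00-0*, -01-0*, -010-*, -11-0*, -110-*, 0--00, 0-1-0*, 0-10-*, 00--0*, 01-0-, 1--10, 1-01-, 1-1-0*, 1-10-*, 10--0*, 10-0-, 100--
[col 3] --1-0, --10-, -0--0
Prime implicants: --1-0, --10-, -0--0, 0--00, 01-0-, 1--10, 1-01-, 10-0-, 100--
PI chart (minterm → PIs covering it):
  0 | -0--0,0--00
  4 | --1-0,--10-,-0--0,0--00
  5 | --10-  (sole → essential)
  8 | 0--00,01-0-
  9 | 01-0-  (sole → essential)
  13 | --10-,01-0-
  14 | --1-0  (sole → essential)
  16 | -0--0,10-0-,100--
  17 | 10-0-,100--
  18 | -0--0,1--10,1-01-,100--
  19 | 1-01-,100--
  20 | --1-0,--10-,-0--0,10-0-
  21 | --10-,10-0-
  22 | --1-0,-0--0,1--10
  26 | 1--10,1-01-
  27 | 1-01-  (sole → essential)
  28 | --1-0,--10-
  29 | --10-  (sole → essential)
  30 | --1-0,1--10
Essential prime implicants: --1-0, --10-, 01-0-, 1-01-

4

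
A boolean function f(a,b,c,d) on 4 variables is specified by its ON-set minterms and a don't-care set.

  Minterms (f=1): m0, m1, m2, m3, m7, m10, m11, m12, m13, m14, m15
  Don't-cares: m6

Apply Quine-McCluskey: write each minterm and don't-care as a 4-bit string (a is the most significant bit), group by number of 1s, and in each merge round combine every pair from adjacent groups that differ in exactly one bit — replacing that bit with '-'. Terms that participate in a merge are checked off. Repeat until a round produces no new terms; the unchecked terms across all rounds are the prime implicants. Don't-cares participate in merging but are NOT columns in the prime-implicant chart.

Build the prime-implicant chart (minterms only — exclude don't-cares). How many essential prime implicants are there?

[col 0] 0000*, 0001*, 0010*, 0011*, 0110*, 0111*, 1010*, 1011*, 1100*, 1101*, 1110*, 1111*
[col 1] -010*, -011*, -110*, -111*, 0-10*, 0-11*, 00-0*, 00-1*, 000-*, 001-*, 011-*, 1-10*, 1-11*, 101-*, 11-0*, 11-1*, 110-*, 111-*
[col 2] --10*, --11*, -01-*, -11-*, 0-1-*, 00--, 1-1-*, 11--
[col 3] --1-
Prime implicants: --1-, 00--, 11--
PI chart (minterm → PIs covering it):
  0 | 00--  (sole → essential)
  1 | 00--  (sole → essential)
  2 | --1-,00--
  3 | --1-,00--
  7 | --1-  (sole → essential)
  10 | --1-  (sole → essential)
  11 | --1-  (sole → essential)
  12 | 11--  (sole → essential)
  13 | 11--  (sole → essential)
  14 | --1-,11--
  15 | --1-,11--
Essential prime implicants: --1-, 00--, 11--

3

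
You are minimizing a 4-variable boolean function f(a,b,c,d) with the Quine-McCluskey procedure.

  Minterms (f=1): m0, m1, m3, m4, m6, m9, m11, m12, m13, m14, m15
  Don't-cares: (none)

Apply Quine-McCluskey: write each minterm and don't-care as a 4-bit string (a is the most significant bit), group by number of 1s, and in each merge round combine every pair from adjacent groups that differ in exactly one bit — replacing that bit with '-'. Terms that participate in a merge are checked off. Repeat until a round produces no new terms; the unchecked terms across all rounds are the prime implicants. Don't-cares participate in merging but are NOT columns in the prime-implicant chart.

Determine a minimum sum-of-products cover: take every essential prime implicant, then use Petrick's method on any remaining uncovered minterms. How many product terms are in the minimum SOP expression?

[col 0] 0000*, 0001*, 0011*, 0100*, 0110*, 1001*, 1011*, 1100*, 1101*, 1110*, 1111*
[col 1] -001*, -011*, -100*, -110*, 0-00, 00-1*, 000-, 01-0*, 1-01*, 1-11*, 10-1*, 11-0*, 11-1*, 110-*, 111-*
[col 2] -0-1, -1-0, 1--1, 11--
Prime implicants: -0-1, -1-0, 0-00, 000-, 1--1, 11--
PI chart (minterm → PIs covering it):
  0 | 0-00,000-
  1 | -0-1,000-
  3 | -0-1  (sole → essential)
  4 | -1-0,0-00
  6 | -1-0  (sole → essential)
  9 | -0-1,1--1
  11 | -0-1,1--1
  12 | -1-0,11--
  13 | 1--1,11--
  14 | -1-0,11--
  15 | 1--1,11--
Essential prime implicants: -0-1, -1-0
Petrick residual → 0-00, 1--1
Minimum SOP uses 4 PIs: b'd + bd' + a'c'd' + ad

4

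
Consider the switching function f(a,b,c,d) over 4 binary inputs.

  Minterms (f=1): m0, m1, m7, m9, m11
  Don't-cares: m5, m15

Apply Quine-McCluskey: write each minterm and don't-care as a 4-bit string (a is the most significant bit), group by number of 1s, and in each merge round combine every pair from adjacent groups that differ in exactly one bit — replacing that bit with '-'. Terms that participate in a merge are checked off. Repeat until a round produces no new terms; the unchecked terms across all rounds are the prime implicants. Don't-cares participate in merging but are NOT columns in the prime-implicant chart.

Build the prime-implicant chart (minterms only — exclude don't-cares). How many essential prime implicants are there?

1

size-2^0 implicants → 0000(✓)  0001(✓)  0101(✓)  0111(✓)  1001(✓)  1011(✓)  1111(✓)
size-2^1 implicants → -001  -111  0-01  000-  01-1  1-11  10-1
Unchecked terms (primes): -001, -111, 0-01, 000-, 01-1, 1-11, 10-1
Minterm coverage:
  m0 ⊆ 000- [E]
  m1 ⊆ -001,0-01,000-
  m7 ⊆ -111,01-1
  m9 ⊆ -001,10-1
  m11 ⊆ 1-11,10-1
E = {000-}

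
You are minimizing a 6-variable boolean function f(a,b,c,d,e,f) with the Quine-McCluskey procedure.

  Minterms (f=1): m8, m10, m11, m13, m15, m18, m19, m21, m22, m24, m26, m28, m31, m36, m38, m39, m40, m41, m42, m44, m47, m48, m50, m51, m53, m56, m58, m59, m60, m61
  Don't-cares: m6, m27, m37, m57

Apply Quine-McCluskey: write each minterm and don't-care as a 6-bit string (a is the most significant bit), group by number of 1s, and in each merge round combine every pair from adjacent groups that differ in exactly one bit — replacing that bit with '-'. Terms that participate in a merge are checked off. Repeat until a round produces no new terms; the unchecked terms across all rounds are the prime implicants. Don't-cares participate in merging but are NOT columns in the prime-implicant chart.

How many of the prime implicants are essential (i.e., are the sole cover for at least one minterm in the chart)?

Round 0: 000110✓ 001000✓ 001010✓ 001011✓ 001101✓ 001111✓ 010010✓ 010011✓ 010101✓ 010110✓ 011000✓ 011010✓ 011011✓ 011100✓ 011111✓ 100100✓ 100101✓ 100110✓ 100111✓ 101000✓ 101001✓ 101010✓ 101100✓ 101111✓ 110000✓ 110010✓ 110011✓ 110101✓ 111000✓ 111001✓ 111010✓ 111011✓ 111100✓ 111101✓
Round 1: -00110 -01000✓ -01010✓ -01111 -10010✓ -10011✓ -10101 -11000✓ -11010✓ -11011✓ -11100✓ 0-0110 0-1000✓ 0-1010✓ 0-1011✓ 0-1111✓ 001-11✓ 0010-0✓ 00101-✓ 0011-1 01-010✓ 01-011✓ 010-10 01001-✓ 011-00✓ 011-11✓ 0110-0✓ 01101-✓ 1-0101 1-1000✓ 1-1001✓ 1-1010✓ 1-1100✓ 10-100 10-111 1001-0✓ 1001-1✓ 10010-✓ 10011-✓ 101-00✓ 1010-0✓ 10100-✓ 11-000✓ 11-010✓ 11-011✓ 11-101 1100-0✓ 11001-✓ 111-00✓ 111-01✓ 1110-0✓ 1110-1✓ 11100-✓ 11101-✓ 11110-✓
Round 2: --1000✓ --1010✓ -010-0✓ -1-010✓ -1-011✓ -1001-✓ -11-00 -110-0✓ -1101-✓ 0-1-11 0-10-0✓ 0-101- 01-01-✓ 1-1-00 1-10-0✓ 1-100- 1001-- 11-0-0 11-01-✓ 111-0- 1110--
Round 3: --10-0 -1-01-
PIs = {--10-0, -00110, -01111, -1-01-, -10101, -11-00, 0-0110, 0-1-11, 0-101-, 0011-1, 010-10, 1-0101, 1-1-00, 1-100-, 10-100, 10-111, 1001--, 11-0-0, 11-101, 111-0-, 1110--}
Coverage chart:
  m8: --10-0 ←essential
  m10: --10-0,0-101-
  m11: 0-1-11,0-101-
  m13: 0011-1 ←essential
  m15: -01111,0-1-11,0011-1
  m18: -1-01-,010-10
  m19: -1-01- ←essential
  m21: -10101 ←essential
  m22: 0-0110,010-10
  m24: --10-0,-11-00
  m26: --10-0,-1-01-,0-101-
  m28: -11-00 ←essential
  m31: 0-1-11 ←essential
  m36: 10-100,1001--
  m38: -00110,1001--
  m39: 10-111,1001--
  m40: --10-0,1-1-00,1-100-
  m41: 1-100- ←essential
  m42: --10-0 ←essential
  m44: 1-1-00,10-100
  m47: -01111,10-111
  m48: 11-0-0 ←essential
  m50: -1-01-,11-0-0
  m51: -1-01- ←essential
  m53: -10101,1-0101,11-101
  m56: --10-0,-11-00,1-1-00,1-100-,11-0-0,111-0-,1110--
  m58: --10-0,-1-01-,11-0-0,1110--
  m59: -1-01-,1110--
  m60: -11-00,1-1-00,111-0-
  m61: 11-101,111-0-
Essential: --10-0, -1-01-, -10101, -11-00, 0-1-11, 0011-1, 1-100-, 11-0-0

8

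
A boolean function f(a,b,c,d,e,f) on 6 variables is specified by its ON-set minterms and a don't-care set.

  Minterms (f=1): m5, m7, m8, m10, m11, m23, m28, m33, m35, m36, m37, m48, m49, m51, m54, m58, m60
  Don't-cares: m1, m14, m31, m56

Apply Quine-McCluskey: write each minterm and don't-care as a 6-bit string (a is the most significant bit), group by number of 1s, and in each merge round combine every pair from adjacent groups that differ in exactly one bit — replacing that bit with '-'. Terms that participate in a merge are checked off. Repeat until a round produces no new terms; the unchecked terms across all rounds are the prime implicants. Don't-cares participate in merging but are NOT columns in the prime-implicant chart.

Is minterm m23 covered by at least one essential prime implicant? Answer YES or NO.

NO

[col 0] 000001*, 000101*, 000111*, 001000*, 001010*, 001011*, 001110*, 010111*, 011100*, 011111*, 100001*, 100011*, 100100*, 100101*, 110000*, 110001*, 110011*, 110110, 111000*, 111010*, 111100*
[col 1] -00001*, -00101*, -11100, 0-0111, 000-01*, 0001-1, 001-10, 0010-0, 00101-, 01-111, 1-0001*, 1-0011*, 100-01*, 1000-1*, 10010-, 11-000, 1100-1*, 11000-, 111-00, 1110-0
[col 2] -00-01, 1-00-1
Prime implicants: -00-01, -11100, 0-0111, 0001-1, 001-10, 0010-0, 00101-, 01-111, 1-00-1, 10010-, 11-000, 11000-, 110110, 111-00, 1110-0
PI chart (minterm → PIs covering it):
  5 | -00-01,0001-1
  7 | 0-0111,0001-1
  8 | 0010-0  (sole → essential)
  10 | 001-10,0010-0,00101-
  11 | 00101-  (sole → essential)
  23 | 0-0111,01-111
  28 | -11100  (sole → essential)
  33 | -00-01,1-00-1
  35 | 1-00-1  (sole → essential)
  36 | 10010-  (sole → essential)
  37 | -00-01,10010-
  48 | 11-000,11000-
  49 | 1-00-1,11000-
  51 | 1-00-1  (sole → essential)
  54 | 110110  (sole → essential)
  58 | 1110-0  (sole → essential)
  60 | -11100,111-00
Essential prime implicants: -11100, 0010-0, 00101-, 1-00-1, 10010-, 110110, 1110-0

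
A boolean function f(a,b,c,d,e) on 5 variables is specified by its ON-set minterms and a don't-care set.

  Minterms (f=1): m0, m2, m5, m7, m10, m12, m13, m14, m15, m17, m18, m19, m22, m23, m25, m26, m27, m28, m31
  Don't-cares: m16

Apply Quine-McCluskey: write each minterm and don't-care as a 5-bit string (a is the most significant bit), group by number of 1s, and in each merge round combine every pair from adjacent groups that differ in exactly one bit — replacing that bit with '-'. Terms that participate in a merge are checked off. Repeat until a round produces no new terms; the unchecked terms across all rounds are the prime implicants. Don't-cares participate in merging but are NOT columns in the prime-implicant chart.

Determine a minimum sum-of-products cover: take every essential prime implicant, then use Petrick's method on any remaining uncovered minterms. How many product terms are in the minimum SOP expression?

Round 0: 00000✓ 00010✓ 00101✓ 00111✓ 01010✓ 01100✓ 01101✓ 01110✓ 01111✓ 10000✓ 10001✓ 10010✓ 10011✓ 10110✓ 10111✓ 11001✓ 11010✓ 11011✓ 11100✓ 11111✓
Round 1: -0000✓ -0010✓ -0111✓ -1010✓ -1100 -1111✓ 0-010✓ 0-101✓ 0-111✓ 000-0✓ 001-1✓ 01-10 011-0✓ 011-1✓ 0110-✓ 0111-✓ 1-001✓ 1-010✓ 1-011✓ 1-111✓ 10-10✓ 10-11✓ 100-0✓ 100-1✓ 1000-✓ 1001-✓ 1011-✓ 11-11✓ 110-1✓ 1101-✓
Round 2: --010 --111 -00-0 0-1-1 011-- 1--11 1-0-1 1-01- 10-1- 100--
PIs = {--010, --111, -00-0, -1100, 0-1-1, 01-10, 011--, 1--11, 1-0-1, 1-01-, 10-1-, 100--}
Coverage chart:
  m0: -00-0 ←essential
  m2: --010,-00-0
  m5: 0-1-1 ←essential
  m7: --111,0-1-1
  m10: --010,01-10
  m12: -1100,011--
  m13: 0-1-1,011--
  m14: 01-10,011--
  m15: --111,0-1-1,011--
  m17: 1-0-1,100--
  m18: --010,-00-0,1-01-,10-1-,100--
  m19: 1--11,1-0-1,1-01-,10-1-,100--
  m22: 10-1- ←essential
  m23: --111,1--11,10-1-
  m25: 1-0-1 ←essential
  m26: --010,1-01-
  m27: 1--11,1-0-1,1-01-
  m28: -1100 ←essential
  m31: --111,1--11
Essential: -00-0, -1100, 0-1-1, 1-0-1, 10-1-
Petrick residual → --010, --111, 01-10
Min cover (8 terms): c'de' + cde + b'c'e' + bcd'e' + a'ce + a'bde' + ac'e + ab'd

8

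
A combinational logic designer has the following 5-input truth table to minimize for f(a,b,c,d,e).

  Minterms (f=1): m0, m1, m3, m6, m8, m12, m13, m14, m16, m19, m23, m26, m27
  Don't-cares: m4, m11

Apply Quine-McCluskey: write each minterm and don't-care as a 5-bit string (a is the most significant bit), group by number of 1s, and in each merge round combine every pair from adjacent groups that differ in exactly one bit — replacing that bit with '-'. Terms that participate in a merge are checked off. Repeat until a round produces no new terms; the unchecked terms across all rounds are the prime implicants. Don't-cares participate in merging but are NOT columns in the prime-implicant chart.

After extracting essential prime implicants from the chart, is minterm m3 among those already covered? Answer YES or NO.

Round 0: 00000✓ 00001✓ 00011✓ 00100✓ 00110✓ 01000✓ 01011✓ 01100✓ 01101✓ 01110✓ 10000✓ 10011✓ 10111✓ 11010✓ 11011✓
Round 1: -0000 -0011✓ -1011✓ 0-000✓ 0-011✓ 0-100✓ 0-110✓ 00-00✓ 000-1 0000- 001-0✓ 01-00✓ 011-0✓ 0110- 1-011✓ 10-11 1101-
Round 2: --011 0--00 0-1-0
PIs = {--011, -0000, 0--00, 0-1-0, 000-1, 0000-, 0110-, 10-11, 1101-}
Coverage chart:
  m0: -0000,0--00,0000-
  m1: 000-1,0000-
  m3: --011,000-1
  m6: 0-1-0 ←essential
  m8: 0--00 ←essential
  m12: 0--00,0-1-0,0110-
  m13: 0110- ←essential
  m14: 0-1-0 ←essential
  m16: -0000 ←essential
  m19: --011,10-11
  m23: 10-11 ←essential
  m26: 1101- ←essential
  m27: --011,1101-
Essential: -0000, 0--00, 0-1-0, 0110-, 10-11, 1101-

NO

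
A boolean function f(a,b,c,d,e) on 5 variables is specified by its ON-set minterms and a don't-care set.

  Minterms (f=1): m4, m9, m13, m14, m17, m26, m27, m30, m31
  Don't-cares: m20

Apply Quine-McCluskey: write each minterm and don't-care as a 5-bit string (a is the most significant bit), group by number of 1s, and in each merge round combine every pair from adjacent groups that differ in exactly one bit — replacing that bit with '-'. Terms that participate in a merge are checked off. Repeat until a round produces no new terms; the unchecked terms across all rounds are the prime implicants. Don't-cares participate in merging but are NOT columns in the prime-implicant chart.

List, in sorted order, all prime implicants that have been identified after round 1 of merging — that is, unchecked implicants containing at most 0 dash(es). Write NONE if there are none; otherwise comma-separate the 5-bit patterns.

size-2^0 implicants → 00100(✓)  01001(✓)  01101(✓)  01110(✓)  10001  10100(✓)  11010(✓)  11011(✓)  11110(✓)  11111(✓)
size-2^1 implicants → -0100  -1110  01-01  11-10(✓)  11-11(✓)  1101-(✓)  1111-(✓)
size-2^2 implicants → 11-1-
Unchecked terms (primes): -0100, -1110, 01-01, 10001, 11-1-

10001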